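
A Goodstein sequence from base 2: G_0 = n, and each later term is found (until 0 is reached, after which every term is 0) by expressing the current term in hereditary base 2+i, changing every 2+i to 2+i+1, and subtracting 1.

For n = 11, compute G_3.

15627

G_0=11  [base 2] 2^(2 + 1) + 2 + 1  →[2↦3]→  3^(3 + 1) + 3 + 1 = 85  −1 ⇒ G_1=84
G_1=84  [base 3] 3^(3 + 1) + 3  →[3↦4]→  4^(4 + 1) + 4 = 1028  −1 ⇒ G_2=1027
G_2=1027  [base 4] 4^(4 + 1) + 3  →[4↦5]→  5^(5 + 1) + 3 = 15628  −1 ⇒ G_3=15627
G_3=15627  [base 5] 5^(5 + 1) + 2  →[5↦6]→  6^(6 + 1) + 2 = 279938  −1 ⇒ G_4=279937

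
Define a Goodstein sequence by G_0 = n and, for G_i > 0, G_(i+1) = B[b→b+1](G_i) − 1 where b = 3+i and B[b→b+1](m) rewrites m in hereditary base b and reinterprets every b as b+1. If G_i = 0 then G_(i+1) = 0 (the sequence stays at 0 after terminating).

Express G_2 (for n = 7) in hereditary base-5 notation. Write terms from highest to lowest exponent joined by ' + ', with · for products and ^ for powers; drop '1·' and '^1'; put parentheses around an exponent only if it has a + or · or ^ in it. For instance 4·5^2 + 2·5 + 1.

7 —HB3→ 2·3 + 1 —bump→ 2·4 + 1 = 9 —(−1)→ 8
8 —HB4→ 2·4 —bump→ 2·5 = 10 —(−1)→ 9
9 —HB5→ 5 + 4 —bump→ 6 + 4 = 10 —(−1)→ 9

5 + 4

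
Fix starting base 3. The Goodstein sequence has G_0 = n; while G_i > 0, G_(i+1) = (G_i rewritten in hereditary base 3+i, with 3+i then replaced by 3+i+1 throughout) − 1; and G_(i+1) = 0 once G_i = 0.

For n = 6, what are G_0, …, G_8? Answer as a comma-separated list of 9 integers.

(0) 6|_3 = 2·3 ↦ 2·4|_4 = 8 ⇒ 7
(1) 7|_4 = 4 + 3 ↦ 5 + 3|_5 = 8 ⇒ 7
(2) 7|_5 = 5 + 2 ↦ 6 + 2|_6 = 8 ⇒ 7
(3) 7|_6 = 6 + 1 ↦ 7 + 1|_7 = 8 ⇒ 7
(4) 7|_7 = 7 ↦ 8|_8 = 8 ⇒ 7
(5) 7|_8 = 7 ↦ 7|_9 = 7 ⇒ 6
(6) 6|_9 = 6 ↦ 6|_10 = 6 ⇒ 5
(7) 5|_10 = 5 ↦ 5|_11 = 5 ⇒ 4

6, 7, 7, 7, 7, 7, 6, 5, 4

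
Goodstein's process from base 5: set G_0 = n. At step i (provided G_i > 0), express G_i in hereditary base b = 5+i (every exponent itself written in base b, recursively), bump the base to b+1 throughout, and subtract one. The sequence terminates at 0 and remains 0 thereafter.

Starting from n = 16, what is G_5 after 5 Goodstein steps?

16 —HB5→ 3·5 + 1 —bump→ 3·6 + 1 = 19 —(−1)→ 18
18 —HB6→ 3·6 —bump→ 3·7 = 21 —(−1)→ 20
20 —HB7→ 2·7 + 6 —bump→ 2·8 + 6 = 22 —(−1)→ 21
21 —HB8→ 2·8 + 5 —bump→ 2·9 + 5 = 23 —(−1)→ 22
22 —HB9→ 2·9 + 4 —bump→ 2·10 + 4 = 24 —(−1)→ 23
23 —HB10→ 2·10 + 3 —bump→ 2·11 + 3 = 25 —(−1)→ 24

23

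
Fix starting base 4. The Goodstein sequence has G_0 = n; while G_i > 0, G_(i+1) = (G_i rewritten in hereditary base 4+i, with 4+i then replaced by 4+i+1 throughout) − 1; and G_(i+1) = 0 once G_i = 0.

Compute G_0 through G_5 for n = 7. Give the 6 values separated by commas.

7 —HB4→ 4 + 3 —bump→ 5 + 3 = 8 —(−1)→ 7
7 —HB5→ 5 + 2 —bump→ 6 + 2 = 8 —(−1)→ 7
7 —HB6→ 6 + 1 —bump→ 7 + 1 = 8 —(−1)→ 7
7 —HB7→ 7 —bump→ 8 = 8 —(−1)→ 7
7 —HB8→ 7 —bump→ 7 = 7 —(−1)→ 6

7, 7, 7, 7, 7, 6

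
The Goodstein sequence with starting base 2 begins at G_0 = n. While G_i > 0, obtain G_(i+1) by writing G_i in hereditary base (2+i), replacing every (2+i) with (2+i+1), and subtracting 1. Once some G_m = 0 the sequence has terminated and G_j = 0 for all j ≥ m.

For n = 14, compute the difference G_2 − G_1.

1171

step 0: 14 = 2^(2 + 1) + 2^2 + 2; sub 3 for 2: 3^(3 + 1) + 3^3 + 3; = 111; G_1 = 111−1 = 110
step 1: 110 = 3^(3 + 1) + 3^3 + 2; sub 4 for 3: 4^(4 + 1) + 4^4 + 2; = 1282; G_2 = 1282−1 = 1281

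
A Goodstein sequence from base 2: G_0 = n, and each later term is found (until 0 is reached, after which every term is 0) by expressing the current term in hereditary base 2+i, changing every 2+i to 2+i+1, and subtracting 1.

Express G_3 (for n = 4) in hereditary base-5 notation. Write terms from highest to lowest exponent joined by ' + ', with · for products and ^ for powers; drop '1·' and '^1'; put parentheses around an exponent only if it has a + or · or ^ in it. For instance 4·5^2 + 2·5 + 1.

2·5^2 + 2·5

4 —HB2→ 2^2 —bump→ 3^3 = 27 —(−1)→ 26
26 —HB3→ 2·3^2 + 2·3 + 2 —bump→ 2·4^2 + 2·4 + 2 = 42 —(−1)→ 41
41 —HB4→ 2·4^2 + 2·4 + 1 —bump→ 2·5^2 + 2·5 + 1 = 61 —(−1)→ 60
60 —HB5→ 2·5^2 + 2·5 —bump→ 2·6^2 + 2·6 = 84 —(−1)→ 83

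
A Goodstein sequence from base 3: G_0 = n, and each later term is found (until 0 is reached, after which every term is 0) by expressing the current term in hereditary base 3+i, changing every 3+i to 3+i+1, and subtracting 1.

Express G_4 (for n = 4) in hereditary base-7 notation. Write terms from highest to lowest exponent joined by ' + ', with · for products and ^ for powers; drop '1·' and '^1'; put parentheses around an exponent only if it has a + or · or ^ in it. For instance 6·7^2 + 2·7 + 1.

2

G_0=4  [base 3] 3 + 1  →[3↦4]→  4 + 1 = 5  −1 ⇒ G_1=4
G_1=4  [base 4] 4  →[4↦5]→  5 = 5  −1 ⇒ G_2=4
G_2=4  [base 5] 4  →[5↦6]→  4 = 4  −1 ⇒ G_3=3
G_3=3  [base 6] 3  →[6↦7]→  3 = 3  −1 ⇒ G_4=2
G_4=2  [base 7] 2  →[7↦8]→  2 = 2  −1 ⇒ G_5=1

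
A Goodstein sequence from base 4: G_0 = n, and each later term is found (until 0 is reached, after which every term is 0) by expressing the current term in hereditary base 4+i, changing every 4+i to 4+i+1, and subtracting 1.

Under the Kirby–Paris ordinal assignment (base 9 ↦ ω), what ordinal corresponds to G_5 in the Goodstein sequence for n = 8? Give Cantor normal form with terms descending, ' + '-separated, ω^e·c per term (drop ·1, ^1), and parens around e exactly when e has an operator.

G_0 = 8. HB_4(8) = 2·4. Bump = 10. G_1 = 9.
G_1 = 9. HB_5(9) = 5 + 4. Bump = 10. G_2 = 9.
G_2 = 9. HB_6(9) = 6 + 3. Bump = 10. G_3 = 9.
G_3 = 9. HB_7(9) = 7 + 2. Bump = 10. G_4 = 9.
G_4 = 9. HB_8(9) = 8 + 1. Bump = 10. G_5 = 9.

ω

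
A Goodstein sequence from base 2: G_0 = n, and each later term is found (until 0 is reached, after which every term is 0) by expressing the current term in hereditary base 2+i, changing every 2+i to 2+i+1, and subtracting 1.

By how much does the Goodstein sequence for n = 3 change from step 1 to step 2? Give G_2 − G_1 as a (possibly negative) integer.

G_0 = 3. HB_2(3) = 2 + 1. Bump = 4. G_1 = 3.
G_1 = 3. HB_3(3) = 3. Bump = 4. G_2 = 3.

0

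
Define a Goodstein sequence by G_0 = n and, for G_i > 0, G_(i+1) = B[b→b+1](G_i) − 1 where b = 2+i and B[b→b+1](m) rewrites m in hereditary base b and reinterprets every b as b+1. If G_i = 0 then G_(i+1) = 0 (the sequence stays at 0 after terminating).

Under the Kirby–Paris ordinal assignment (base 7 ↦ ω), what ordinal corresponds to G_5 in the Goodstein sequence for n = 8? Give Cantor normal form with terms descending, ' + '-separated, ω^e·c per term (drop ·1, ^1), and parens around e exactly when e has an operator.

ω^ω·2 + ω^2·2 + ω + 4

G_0=8  [base 2] 2^(2 + 1)  →[2↦3]→  3^(3 + 1) = 81  −1 ⇒ G_1=80
G_1=80  [base 3] 2·3^3 + 2·3^2 + 2·3 + 2  →[3↦4]→  2·4^4 + 2·4^2 + 2·4 + 2 = 554  −1 ⇒ G_2=553
G_2=553  [base 4] 2·4^4 + 2·4^2 + 2·4 + 1  →[4↦5]→  2·5^5 + 2·5^2 + 2·5 + 1 = 6311  −1 ⇒ G_3=6310
G_3=6310  [base 5] 2·5^5 + 2·5^2 + 2·5  →[5↦6]→  2·6^6 + 2·6^2 + 2·6 = 93396  −1 ⇒ G_4=93395
G_4=93395  [base 6] 2·6^6 + 2·6^2 + 6 + 5  →[6↦7]→  2·7^7 + 2·7^2 + 7 + 5 = 1647196  −1 ⇒ G_5=1647195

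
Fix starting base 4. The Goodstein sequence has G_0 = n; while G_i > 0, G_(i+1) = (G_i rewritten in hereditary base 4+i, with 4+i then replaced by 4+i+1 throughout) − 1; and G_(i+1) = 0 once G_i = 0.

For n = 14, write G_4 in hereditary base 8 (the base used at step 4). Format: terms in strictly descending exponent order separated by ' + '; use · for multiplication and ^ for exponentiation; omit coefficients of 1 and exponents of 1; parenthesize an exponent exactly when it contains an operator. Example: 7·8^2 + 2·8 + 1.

base 4: 14 = 3·4 + 2; at 5: 3·5 + 2 = 17; next = 16
base 5: 16 = 3·5 + 1; at 6: 3·6 + 1 = 19; next = 18
base 6: 18 = 3·6; at 7: 3·7 = 21; next = 20
base 7: 20 = 2·7 + 6; at 8: 2·8 + 6 = 22; next = 21
base 8: 21 = 2·8 + 5; at 9: 2·9 + 5 = 23; next = 22

2·8 + 5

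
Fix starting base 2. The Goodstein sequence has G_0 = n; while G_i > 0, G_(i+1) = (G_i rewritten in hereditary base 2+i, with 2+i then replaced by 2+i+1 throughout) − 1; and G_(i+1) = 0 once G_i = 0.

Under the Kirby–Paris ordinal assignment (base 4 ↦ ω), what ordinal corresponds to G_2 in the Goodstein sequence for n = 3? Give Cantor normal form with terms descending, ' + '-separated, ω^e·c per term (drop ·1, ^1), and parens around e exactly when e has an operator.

3

step 0: 3 = 2 + 1; sub 3 for 2: 3 + 1; = 4; G_1 = 4−1 = 3
step 1: 3 = 3; sub 4 for 3: 4; = 4; G_2 = 4−1 = 3
step 2: 3 = 3; sub 5 for 4: 3; = 3; G_3 = 3−1 = 2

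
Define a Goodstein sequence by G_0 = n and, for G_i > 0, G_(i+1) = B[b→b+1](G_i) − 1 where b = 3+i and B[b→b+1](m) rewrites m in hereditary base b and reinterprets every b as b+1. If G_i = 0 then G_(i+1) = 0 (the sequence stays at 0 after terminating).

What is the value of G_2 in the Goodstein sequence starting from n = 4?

step 0: 4 = 3 + 1; sub 4 for 3: 4 + 1; = 5; G_1 = 5−1 = 4
step 1: 4 = 4; sub 5 for 4: 5; = 5; G_2 = 5−1 = 4
step 2: 4 = 4; sub 6 for 5: 4; = 4; G_3 = 4−1 = 3

4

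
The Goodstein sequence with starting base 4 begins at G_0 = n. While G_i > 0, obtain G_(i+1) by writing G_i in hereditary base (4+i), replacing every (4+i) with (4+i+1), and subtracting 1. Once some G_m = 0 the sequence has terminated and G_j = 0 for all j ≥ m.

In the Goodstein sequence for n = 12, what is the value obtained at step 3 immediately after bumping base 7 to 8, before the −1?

18

[0] 12 ≡ 3·4 (base 4). Lift 5: 15. −1: 14.
[1] 14 ≡ 2·5 + 4 (base 5). Lift 6: 16. −1: 15.
[2] 15 ≡ 2·6 + 3 (base 6). Lift 7: 17. −1: 16.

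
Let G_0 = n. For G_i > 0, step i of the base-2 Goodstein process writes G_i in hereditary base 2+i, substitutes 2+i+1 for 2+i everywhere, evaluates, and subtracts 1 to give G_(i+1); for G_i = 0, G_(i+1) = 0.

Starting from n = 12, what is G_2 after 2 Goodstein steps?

1065

i=0: 12 = 2^(2 + 1) + 2^2 (b=2); 2→3: 3^(3 + 1) + 3^3 = 108; 108−1 = 107
i=1: 107 = 3^(3 + 1) + 2·3^2 + 2·3 + 2 (b=3); 3→4: 4^(4 + 1) + 2·4^2 + 2·4 + 2 = 1066; 1066−1 = 1065
i=2: 1065 = 4^(4 + 1) + 2·4^2 + 2·4 + 1 (b=4); 4→5: 5^(5 + 1) + 2·5^2 + 2·5 + 1 = 15686; 15686−1 = 15685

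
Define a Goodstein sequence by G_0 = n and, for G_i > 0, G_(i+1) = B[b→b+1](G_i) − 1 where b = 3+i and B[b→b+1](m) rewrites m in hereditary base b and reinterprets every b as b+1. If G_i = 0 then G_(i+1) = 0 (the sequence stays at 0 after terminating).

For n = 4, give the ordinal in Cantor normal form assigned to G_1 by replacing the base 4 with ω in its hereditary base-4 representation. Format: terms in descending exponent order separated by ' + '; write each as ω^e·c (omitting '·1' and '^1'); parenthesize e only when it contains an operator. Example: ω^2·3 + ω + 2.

base 3: 4 = 3 + 1; at 4: 4 + 1 = 5; next = 4
base 4: 4 = 4; at 5: 5 = 5; next = 4

ω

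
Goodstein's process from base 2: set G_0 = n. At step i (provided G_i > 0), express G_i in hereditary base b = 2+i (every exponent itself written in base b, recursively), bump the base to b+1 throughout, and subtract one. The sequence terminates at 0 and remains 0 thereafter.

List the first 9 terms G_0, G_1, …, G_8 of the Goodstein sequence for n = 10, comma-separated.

G_0 = 10. HB_2(10) = 2^(2 + 1) + 2. Bump = 84. G_1 = 83.
G_1 = 83. HB_3(83) = 3^(3 + 1) + 2. Bump = 1026. G_2 = 1025.
G_2 = 1025. HB_4(1025) = 4^(4 + 1) + 1. Bump = 15626. G_3 = 15625.
G_3 = 15625. HB_5(15625) = 5^(5 + 1). Bump = 279936. G_4 = 279935.
G_4 = 279935. HB_6(279935) = 5·6^6 + 5·6^5 + 5·6^4 + 5·6^3 + 5·6^2 + 5·6 + 5. Bump = 4215755. G_5 = 4215754.
G_5 = 4215754. HB_7(4215754) = 5·7^7 + 5·7^5 + 5·7^4 + 5·7^3 + 5·7^2 + 5·7 + 4. Bump = 84073324. G_6 = 84073323.
G_6 = 84073323. HB_8(84073323) = 5·8^8 + 5·8^5 + 5·8^4 + 5·8^3 + 5·8^2 + 5·8 + 3. Bump = 1937434593. G_7 = 1937434592.
G_7 = 1937434592. HB_9(1937434592) = 5·9^9 + 5·9^5 + 5·9^4 + 5·9^3 + 5·9^2 + 5·9 + 2. Bump = 50000555552. G_8 = 50000555551.

10, 83, 1025, 15625, 279935, 4215754, 84073323, 1937434592, 50000555551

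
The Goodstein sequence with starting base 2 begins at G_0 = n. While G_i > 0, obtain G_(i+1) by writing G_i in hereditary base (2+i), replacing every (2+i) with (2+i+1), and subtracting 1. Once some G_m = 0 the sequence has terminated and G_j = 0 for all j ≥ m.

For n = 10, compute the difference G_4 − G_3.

base 2: 10 = 2^(2 + 1) + 2; at 3: 3^(3 + 1) + 3 = 84; next = 83
base 3: 83 = 3^(3 + 1) + 2; at 4: 4^(4 + 1) + 2 = 1026; next = 1025
base 4: 1025 = 4^(4 + 1) + 1; at 5: 5^(5 + 1) + 1 = 15626; next = 15625
base 5: 15625 = 5^(5 + 1); at 6: 6^(6 + 1) = 279936; next = 279935

264310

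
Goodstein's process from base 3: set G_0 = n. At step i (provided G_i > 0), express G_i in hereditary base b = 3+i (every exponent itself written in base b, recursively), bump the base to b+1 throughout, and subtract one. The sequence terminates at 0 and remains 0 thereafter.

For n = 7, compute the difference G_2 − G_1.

base 3: 7 = 2·3 + 1; at 4: 2·4 + 1 = 9; next = 8
base 4: 8 = 2·4; at 5: 2·5 = 10; next = 9

1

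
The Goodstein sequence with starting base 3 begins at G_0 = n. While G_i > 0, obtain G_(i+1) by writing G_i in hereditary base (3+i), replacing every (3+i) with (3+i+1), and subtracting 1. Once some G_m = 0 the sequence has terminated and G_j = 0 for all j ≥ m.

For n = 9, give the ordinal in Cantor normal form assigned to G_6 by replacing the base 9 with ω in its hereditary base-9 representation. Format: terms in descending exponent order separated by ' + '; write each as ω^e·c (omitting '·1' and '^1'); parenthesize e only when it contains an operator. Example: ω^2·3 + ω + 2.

G_0=9  [base 3] 3^2  →[3↦4]→  4^2 = 16  −1 ⇒ G_1=15
G_1=15  [base 4] 3·4 + 3  →[4↦5]→  3·5 + 3 = 18  −1 ⇒ G_2=17
G_2=17  [base 5] 3·5 + 2  →[5↦6]→  3·6 + 2 = 20  −1 ⇒ G_3=19
G_3=19  [base 6] 3·6 + 1  →[6↦7]→  3·7 + 1 = 22  −1 ⇒ G_4=21
G_4=21  [base 7] 3·7  →[7↦8]→  3·8 = 24  −1 ⇒ G_5=23
G_5=23  [base 8] 2·8 + 7  →[8↦9]→  2·9 + 7 = 25  −1 ⇒ G_6=24
G_6=24  [base 9] 2·9 + 6  →[9↦10]→  2·10 + 6 = 26  −1 ⇒ G_7=25

ω·2 + 6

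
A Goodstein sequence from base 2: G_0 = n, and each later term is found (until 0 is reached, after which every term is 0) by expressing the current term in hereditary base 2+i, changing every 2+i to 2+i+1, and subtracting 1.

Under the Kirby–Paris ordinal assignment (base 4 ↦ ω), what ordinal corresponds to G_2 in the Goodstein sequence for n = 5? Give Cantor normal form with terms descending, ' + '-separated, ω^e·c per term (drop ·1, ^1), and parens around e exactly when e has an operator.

ω^3·3 + ω^2·3 + ω·3 + 3

5 —HB2→ 2^2 + 1 —bump→ 3^3 + 1 = 28 —(−1)→ 27
27 —HB3→ 3^3 —bump→ 4^4 = 256 —(−1)→ 255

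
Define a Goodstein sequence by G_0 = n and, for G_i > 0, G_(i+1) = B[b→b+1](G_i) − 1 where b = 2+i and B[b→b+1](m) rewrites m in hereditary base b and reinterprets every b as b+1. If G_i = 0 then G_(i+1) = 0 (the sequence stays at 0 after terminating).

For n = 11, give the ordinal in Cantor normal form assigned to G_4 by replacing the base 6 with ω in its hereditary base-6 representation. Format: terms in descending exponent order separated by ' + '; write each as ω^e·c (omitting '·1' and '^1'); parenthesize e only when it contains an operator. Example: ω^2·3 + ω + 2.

ω^(ω + 1) + 1

base 2: 11 = 2^(2 + 1) + 2 + 1; at 3: 3^(3 + 1) + 3 + 1 = 85; next = 84
base 3: 84 = 3^(3 + 1) + 3; at 4: 4^(4 + 1) + 4 = 1028; next = 1027
base 4: 1027 = 4^(4 + 1) + 3; at 5: 5^(5 + 1) + 3 = 15628; next = 15627
base 5: 15627 = 5^(5 + 1) + 2; at 6: 6^(6 + 1) + 2 = 279938; next = 279937
base 6: 279937 = 6^(6 + 1) + 1; at 7: 7^(7 + 1) + 1 = 5764802; next = 5764801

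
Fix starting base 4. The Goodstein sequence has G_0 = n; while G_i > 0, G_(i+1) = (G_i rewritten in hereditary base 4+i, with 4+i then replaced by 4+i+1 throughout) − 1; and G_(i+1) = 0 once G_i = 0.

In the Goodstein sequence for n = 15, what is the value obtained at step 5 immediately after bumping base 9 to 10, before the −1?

G_0=15  [base 4] 3·4 + 3  →[4↦5]→  3·5 + 3 = 18  −1 ⇒ G_1=17
G_1=17  [base 5] 3·5 + 2  →[5↦6]→  3·6 + 2 = 20  −1 ⇒ G_2=19
G_2=19  [base 6] 3·6 + 1  →[6↦7]→  3·7 + 1 = 22  −1 ⇒ G_3=21
G_3=21  [base 7] 3·7  →[7↦8]→  3·8 = 24  −1 ⇒ G_4=23
G_4=23  [base 8] 2·8 + 7  →[8↦9]→  2·9 + 7 = 25  −1 ⇒ G_5=24
G_5=24  [base 9] 2·9 + 6  →[9↦10]→  2·10 + 6 = 26  −1 ⇒ G_6=25

26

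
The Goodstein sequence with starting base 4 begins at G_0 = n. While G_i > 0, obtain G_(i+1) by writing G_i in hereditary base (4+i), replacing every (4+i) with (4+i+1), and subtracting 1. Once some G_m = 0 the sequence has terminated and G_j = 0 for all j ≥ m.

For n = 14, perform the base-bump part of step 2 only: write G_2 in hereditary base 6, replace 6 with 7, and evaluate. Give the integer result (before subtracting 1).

21

[0] 14 ≡ 3·4 + 2 (base 4). Lift 5: 17. −1: 16.
[1] 16 ≡ 3·5 + 1 (base 5). Lift 6: 19. −1: 18.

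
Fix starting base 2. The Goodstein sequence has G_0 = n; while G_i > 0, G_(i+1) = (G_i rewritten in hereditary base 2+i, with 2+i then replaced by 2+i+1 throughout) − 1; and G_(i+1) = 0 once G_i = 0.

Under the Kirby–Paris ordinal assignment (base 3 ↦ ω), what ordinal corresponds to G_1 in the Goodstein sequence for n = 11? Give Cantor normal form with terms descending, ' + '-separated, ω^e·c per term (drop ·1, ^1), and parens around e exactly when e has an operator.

step 0: 11 = 2^(2 + 1) + 2 + 1; sub 3 for 2: 3^(3 + 1) + 3 + 1; = 85; G_1 = 85−1 = 84
step 1: 84 = 3^(3 + 1) + 3; sub 4 for 3: 4^(4 + 1) + 4; = 1028; G_2 = 1028−1 = 1027

ω^(ω + 1) + ω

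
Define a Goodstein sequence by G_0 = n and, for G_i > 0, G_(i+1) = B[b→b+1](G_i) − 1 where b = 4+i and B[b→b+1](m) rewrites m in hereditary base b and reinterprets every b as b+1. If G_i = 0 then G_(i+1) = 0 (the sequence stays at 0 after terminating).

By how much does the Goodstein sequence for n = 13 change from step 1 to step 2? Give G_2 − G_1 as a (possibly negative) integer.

(0) 13|_4 = 3·4 + 1 ↦ 3·5 + 1|_5 = 16 ⇒ 15
(1) 15|_5 = 3·5 ↦ 3·6|_6 = 18 ⇒ 17

2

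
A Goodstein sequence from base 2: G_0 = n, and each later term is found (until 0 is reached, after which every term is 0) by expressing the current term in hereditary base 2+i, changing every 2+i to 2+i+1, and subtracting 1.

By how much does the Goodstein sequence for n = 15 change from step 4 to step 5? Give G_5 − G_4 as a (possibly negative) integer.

[0] 15 ≡ 2^(2 + 1) + 2^2 + 2 + 1 (base 2). Lift 3: 112. −1: 111.
[1] 111 ≡ 3^(3 + 1) + 3^3 + 3 (base 3). Lift 4: 1284. −1: 1283.
[2] 1283 ≡ 4^(4 + 1) + 4^4 + 3 (base 4). Lift 5: 18753. −1: 18752.
[3] 18752 ≡ 5^(5 + 1) + 5^5 + 2 (base 5). Lift 6: 326594. −1: 326593.
[4] 326593 ≡ 6^(6 + 1) + 6^6 + 1 (base 6). Lift 7: 6588345. −1: 6588344.

6261751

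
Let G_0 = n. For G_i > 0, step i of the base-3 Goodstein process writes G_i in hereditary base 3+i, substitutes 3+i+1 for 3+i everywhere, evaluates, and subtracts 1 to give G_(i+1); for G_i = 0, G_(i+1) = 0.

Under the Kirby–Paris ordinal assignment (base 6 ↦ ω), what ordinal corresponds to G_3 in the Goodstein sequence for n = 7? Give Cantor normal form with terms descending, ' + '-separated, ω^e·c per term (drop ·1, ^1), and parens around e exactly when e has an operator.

ω + 3

base 3: 7 = 2·3 + 1; at 4: 2·4 + 1 = 9; next = 8
base 4: 8 = 2·4; at 5: 2·5 = 10; next = 9
base 5: 9 = 5 + 4; at 6: 6 + 4 = 10; next = 9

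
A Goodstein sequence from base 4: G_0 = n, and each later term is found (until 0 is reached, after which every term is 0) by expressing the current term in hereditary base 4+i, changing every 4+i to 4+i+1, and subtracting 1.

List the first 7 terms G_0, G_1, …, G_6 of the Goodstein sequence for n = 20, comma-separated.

20, 29, 39, 51, 65, 81, 99

base 4: 20 = 4^2 + 4; at 5: 5^2 + 5 = 30; next = 29
base 5: 29 = 5^2 + 4; at 6: 6^2 + 4 = 40; next = 39
base 6: 39 = 6^2 + 3; at 7: 7^2 + 3 = 52; next = 51
base 7: 51 = 7^2 + 2; at 8: 8^2 + 2 = 66; next = 65
base 8: 65 = 8^2 + 1; at 9: 9^2 + 1 = 82; next = 81
base 9: 81 = 9^2; at 10: 10^2 = 100; next = 99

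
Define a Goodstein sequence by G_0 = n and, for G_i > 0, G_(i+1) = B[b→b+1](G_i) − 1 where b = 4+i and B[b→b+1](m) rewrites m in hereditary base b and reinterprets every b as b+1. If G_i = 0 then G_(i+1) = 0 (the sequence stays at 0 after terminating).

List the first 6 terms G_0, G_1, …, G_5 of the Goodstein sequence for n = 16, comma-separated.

16, 24, 27, 30, 33, 36

G_0=16  [base 4] 4^2  →[4↦5]→  5^2 = 25  −1 ⇒ G_1=24
G_1=24  [base 5] 4·5 + 4  →[5↦6]→  4·6 + 4 = 28  −1 ⇒ G_2=27
G_2=27  [base 6] 4·6 + 3  →[6↦7]→  4·7 + 3 = 31  −1 ⇒ G_3=30
G_3=30  [base 7] 4·7 + 2  →[7↦8]→  4·8 + 2 = 34  −1 ⇒ G_4=33
G_4=33  [base 8] 4·8 + 1  →[8↦9]→  4·9 + 1 = 37  −1 ⇒ G_5=36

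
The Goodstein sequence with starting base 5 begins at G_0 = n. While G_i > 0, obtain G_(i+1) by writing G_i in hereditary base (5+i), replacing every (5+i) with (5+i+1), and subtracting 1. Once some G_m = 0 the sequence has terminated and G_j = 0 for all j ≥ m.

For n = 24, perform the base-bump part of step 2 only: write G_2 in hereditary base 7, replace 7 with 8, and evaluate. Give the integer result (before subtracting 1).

34

i=0: 24 = 4·5 + 4 (b=5); 5→6: 4·6 + 4 = 28; 28−1 = 27
i=1: 27 = 4·6 + 3 (b=6); 6→7: 4·7 + 3 = 31; 31−1 = 30
i=2: 30 = 4·7 + 2 (b=7); 7→8: 4·8 + 2 = 34; 34−1 = 33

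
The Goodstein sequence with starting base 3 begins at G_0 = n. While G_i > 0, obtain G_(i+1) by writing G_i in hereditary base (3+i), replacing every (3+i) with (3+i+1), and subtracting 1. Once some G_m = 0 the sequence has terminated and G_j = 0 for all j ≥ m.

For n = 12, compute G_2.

G_0=12  [base 3] 3^2 + 3  →[3↦4]→  4^2 + 4 = 20  −1 ⇒ G_1=19
G_1=19  [base 4] 4^2 + 3  →[4↦5]→  5^2 + 3 = 28  −1 ⇒ G_2=27
G_2=27  [base 5] 5^2 + 2  →[5↦6]→  6^2 + 2 = 38  −1 ⇒ G_3=37

27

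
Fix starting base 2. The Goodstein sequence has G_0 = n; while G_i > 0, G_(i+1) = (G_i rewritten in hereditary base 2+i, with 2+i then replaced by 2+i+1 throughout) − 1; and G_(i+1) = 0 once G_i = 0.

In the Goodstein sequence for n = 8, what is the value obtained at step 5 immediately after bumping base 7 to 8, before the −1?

i=0: 8 = 2^(2 + 1) (b=2); 2→3: 3^(3 + 1) = 81; 81−1 = 80
i=1: 80 = 2·3^3 + 2·3^2 + 2·3 + 2 (b=3); 3→4: 2·4^4 + 2·4^2 + 2·4 + 2 = 554; 554−1 = 553
i=2: 553 = 2·4^4 + 2·4^2 + 2·4 + 1 (b=4); 4→5: 2·5^5 + 2·5^2 + 2·5 + 1 = 6311; 6311−1 = 6310
i=3: 6310 = 2·5^5 + 2·5^2 + 2·5 (b=5); 5→6: 2·6^6 + 2·6^2 + 2·6 = 93396; 93396−1 = 93395
i=4: 93395 = 2·6^6 + 2·6^2 + 6 + 5 (b=6); 6→7: 2·7^7 + 2·7^2 + 7 + 5 = 1647196; 1647196−1 = 1647195

33554572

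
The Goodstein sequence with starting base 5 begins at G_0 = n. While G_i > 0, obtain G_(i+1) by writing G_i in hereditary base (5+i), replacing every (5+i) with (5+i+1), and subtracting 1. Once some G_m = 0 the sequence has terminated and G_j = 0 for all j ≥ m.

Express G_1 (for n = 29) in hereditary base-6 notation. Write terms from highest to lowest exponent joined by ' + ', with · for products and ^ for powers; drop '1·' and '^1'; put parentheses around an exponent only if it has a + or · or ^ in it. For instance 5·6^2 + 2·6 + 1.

29 —HB5→ 5^2 + 4 —bump→ 6^2 + 4 = 40 —(−1)→ 39
39 —HB6→ 6^2 + 3 —bump→ 7^2 + 3 = 52 —(−1)→ 51

6^2 + 3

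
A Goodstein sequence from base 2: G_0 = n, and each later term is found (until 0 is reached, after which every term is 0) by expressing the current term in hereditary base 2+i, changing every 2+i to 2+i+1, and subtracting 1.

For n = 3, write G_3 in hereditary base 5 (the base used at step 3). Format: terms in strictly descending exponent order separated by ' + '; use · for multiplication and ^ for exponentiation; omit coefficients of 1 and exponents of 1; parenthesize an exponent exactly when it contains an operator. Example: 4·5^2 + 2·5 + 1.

3 —HB2→ 2 + 1 —bump→ 3 + 1 = 4 —(−1)→ 3
3 —HB3→ 3 —bump→ 4 = 4 —(−1)→ 3
3 —HB4→ 3 —bump→ 3 = 3 —(−1)→ 2

2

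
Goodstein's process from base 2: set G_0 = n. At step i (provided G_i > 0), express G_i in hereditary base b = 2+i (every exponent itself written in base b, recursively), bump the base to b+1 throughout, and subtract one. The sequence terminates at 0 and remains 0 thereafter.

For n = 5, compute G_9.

4382

[0] 5 ≡ 2^2 + 1 (base 2). Lift 3: 28. −1: 27.
[1] 27 ≡ 3^3 (base 3). Lift 4: 256. −1: 255.
[2] 255 ≡ 3·4^3 + 3·4^2 + 3·4 + 3 (base 4). Lift 5: 468. −1: 467.
[3] 467 ≡ 3·5^3 + 3·5^2 + 3·5 + 2 (base 5). Lift 6: 776. −1: 775.
[4] 775 ≡ 3·6^3 + 3·6^2 + 3·6 + 1 (base 6). Lift 7: 1198. −1: 1197.
[5] 1197 ≡ 3·7^3 + 3·7^2 + 3·7 (base 7). Lift 8: 1752. −1: 1751.
[6] 1751 ≡ 3·8^3 + 3·8^2 + 2·8 + 7 (base 8). Lift 9: 2455. −1: 2454.
[7] 2454 ≡ 3·9^3 + 3·9^2 + 2·9 + 6 (base 9). Lift 10: 3326. −1: 3325.
[8] 3325 ≡ 3·10^3 + 3·10^2 + 2·10 + 5 (base 10). Lift 11: 4383. −1: 4382.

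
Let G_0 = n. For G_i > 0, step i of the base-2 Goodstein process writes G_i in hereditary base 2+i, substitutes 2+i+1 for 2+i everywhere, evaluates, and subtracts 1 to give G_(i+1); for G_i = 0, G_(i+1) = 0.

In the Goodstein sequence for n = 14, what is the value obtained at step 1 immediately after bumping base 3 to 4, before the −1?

1282

step 0: 14 = 2^(2 + 1) + 2^2 + 2; sub 3 for 2: 3^(3 + 1) + 3^3 + 3; = 111; G_1 = 111−1 = 110
step 1: 110 = 3^(3 + 1) + 3^3 + 2; sub 4 for 3: 4^(4 + 1) + 4^4 + 2; = 1282; G_2 = 1282−1 = 1281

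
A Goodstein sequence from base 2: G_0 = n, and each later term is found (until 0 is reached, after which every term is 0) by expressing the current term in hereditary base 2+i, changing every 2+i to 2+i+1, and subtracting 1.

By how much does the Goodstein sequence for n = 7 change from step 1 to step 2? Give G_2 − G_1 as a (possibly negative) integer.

G_0 = 7. HB_2(7) = 2^2 + 2 + 1. Bump = 31. G_1 = 30.
G_1 = 30. HB_3(30) = 3^3 + 3. Bump = 260. G_2 = 259.

229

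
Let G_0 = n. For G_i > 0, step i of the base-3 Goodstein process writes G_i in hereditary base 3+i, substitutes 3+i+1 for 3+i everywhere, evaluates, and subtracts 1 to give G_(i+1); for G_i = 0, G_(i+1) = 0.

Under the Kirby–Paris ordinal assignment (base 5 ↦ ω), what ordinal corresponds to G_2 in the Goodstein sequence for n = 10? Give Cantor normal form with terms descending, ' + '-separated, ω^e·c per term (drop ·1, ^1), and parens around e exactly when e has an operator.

i=0: 10 = 3^2 + 1 (b=3); 3→4: 4^2 + 1 = 17; 17−1 = 16
i=1: 16 = 4^2 (b=4); 4→5: 5^2 = 25; 25−1 = 24
i=2: 24 = 4·5 + 4 (b=5); 5→6: 4·6 + 4 = 28; 28−1 = 27

ω·4 + 4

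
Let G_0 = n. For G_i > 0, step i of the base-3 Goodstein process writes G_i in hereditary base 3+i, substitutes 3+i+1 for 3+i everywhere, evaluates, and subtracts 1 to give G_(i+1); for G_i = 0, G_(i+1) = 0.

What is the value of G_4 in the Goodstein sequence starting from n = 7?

9

G_0=7  [base 3] 2·3 + 1  →[3↦4]→  2·4 + 1 = 9  −1 ⇒ G_1=8
G_1=8  [base 4] 2·4  →[4↦5]→  2·5 = 10  −1 ⇒ G_2=9
G_2=9  [base 5] 5 + 4  →[5↦6]→  6 + 4 = 10  −1 ⇒ G_3=9
G_3=9  [base 6] 6 + 3  →[6↦7]→  7 + 3 = 10  −1 ⇒ G_4=9
G_4=9  [base 7] 7 + 2  →[7↦8]→  8 + 2 = 10  −1 ⇒ G_5=9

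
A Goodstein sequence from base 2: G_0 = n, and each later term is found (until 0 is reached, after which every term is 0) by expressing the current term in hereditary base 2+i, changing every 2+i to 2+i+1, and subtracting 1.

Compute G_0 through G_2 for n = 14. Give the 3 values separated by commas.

14, 110, 1281

14 —HB2→ 2^(2 + 1) + 2^2 + 2 —bump→ 3^(3 + 1) + 3^3 + 3 = 111 —(−1)→ 110
110 —HB3→ 3^(3 + 1) + 3^3 + 2 —bump→ 4^(4 + 1) + 4^4 + 2 = 1282 —(−1)→ 1281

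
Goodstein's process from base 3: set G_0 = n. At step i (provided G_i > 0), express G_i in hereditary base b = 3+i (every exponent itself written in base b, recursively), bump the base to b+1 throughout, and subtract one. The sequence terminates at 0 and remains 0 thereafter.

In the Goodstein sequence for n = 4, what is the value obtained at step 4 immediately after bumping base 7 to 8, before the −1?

2

G_0=4  [base 3] 3 + 1  →[3↦4]→  4 + 1 = 5  −1 ⇒ G_1=4
G_1=4  [base 4] 4  →[4↦5]→  5 = 5  −1 ⇒ G_2=4
G_2=4  [base 5] 4  →[5↦6]→  4 = 4  −1 ⇒ G_3=3
G_3=3  [base 6] 3  →[6↦7]→  3 = 3  −1 ⇒ G_4=2
G_4=2  [base 7] 2  →[7↦8]→  2 = 2  −1 ⇒ G_5=1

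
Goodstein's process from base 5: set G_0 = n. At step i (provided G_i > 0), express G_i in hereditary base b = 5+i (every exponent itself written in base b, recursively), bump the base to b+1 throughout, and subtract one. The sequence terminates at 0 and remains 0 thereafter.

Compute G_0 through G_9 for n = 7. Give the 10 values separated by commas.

(0) 7|_5 = 5 + 2 ↦ 6 + 2|_6 = 8 ⇒ 7
(1) 7|_6 = 6 + 1 ↦ 7 + 1|_7 = 8 ⇒ 7
(2) 7|_7 = 7 ↦ 8|_8 = 8 ⇒ 7
(3) 7|_8 = 7 ↦ 7|_9 = 7 ⇒ 6
(4) 6|_9 = 6 ↦ 6|_10 = 6 ⇒ 5
(5) 5|_10 = 5 ↦ 5|_11 = 5 ⇒ 4
(6) 4|_11 = 4 ↦ 4|_12 = 4 ⇒ 3
(7) 3|_12 = 3 ↦ 3|_13 = 3 ⇒ 2
(8) 2|_13 = 2 ↦ 2|_14 = 2 ⇒ 1

7, 7, 7, 7, 6, 5, 4, 3, 2, 1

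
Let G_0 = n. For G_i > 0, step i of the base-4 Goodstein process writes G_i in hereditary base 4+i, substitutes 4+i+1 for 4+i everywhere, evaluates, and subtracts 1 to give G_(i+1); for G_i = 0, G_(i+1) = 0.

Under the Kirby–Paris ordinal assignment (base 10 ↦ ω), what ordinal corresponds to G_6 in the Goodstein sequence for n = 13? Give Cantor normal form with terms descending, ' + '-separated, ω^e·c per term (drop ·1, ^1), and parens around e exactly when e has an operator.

ω·2 + 1

G_0 = 13. HB_4(13) = 3·4 + 1. Bump = 16. G_1 = 15.
G_1 = 15. HB_5(15) = 3·5. Bump = 18. G_2 = 17.
G_2 = 17. HB_6(17) = 2·6 + 5. Bump = 19. G_3 = 18.
G_3 = 18. HB_7(18) = 2·7 + 4. Bump = 20. G_4 = 19.
G_4 = 19. HB_8(19) = 2·8 + 3. Bump = 21. G_5 = 20.
G_5 = 20. HB_9(20) = 2·9 + 2. Bump = 22. G_6 = 21.
G_6 = 21. HB_10(21) = 2·10 + 1. Bump = 23. G_7 = 22.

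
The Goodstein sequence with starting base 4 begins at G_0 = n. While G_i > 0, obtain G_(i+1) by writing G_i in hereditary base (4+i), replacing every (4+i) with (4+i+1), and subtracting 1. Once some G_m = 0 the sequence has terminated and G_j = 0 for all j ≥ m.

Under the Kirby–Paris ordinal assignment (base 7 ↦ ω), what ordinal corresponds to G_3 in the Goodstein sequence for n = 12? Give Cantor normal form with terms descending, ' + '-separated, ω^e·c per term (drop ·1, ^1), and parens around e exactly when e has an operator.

ω·2 + 2

(0) 12|_4 = 3·4 ↦ 3·5|_5 = 15 ⇒ 14
(1) 14|_5 = 2·5 + 4 ↦ 2·6 + 4|_6 = 16 ⇒ 15
(2) 15|_6 = 2·6 + 3 ↦ 2·7 + 3|_7 = 17 ⇒ 16
(3) 16|_7 = 2·7 + 2 ↦ 2·8 + 2|_8 = 18 ⇒ 17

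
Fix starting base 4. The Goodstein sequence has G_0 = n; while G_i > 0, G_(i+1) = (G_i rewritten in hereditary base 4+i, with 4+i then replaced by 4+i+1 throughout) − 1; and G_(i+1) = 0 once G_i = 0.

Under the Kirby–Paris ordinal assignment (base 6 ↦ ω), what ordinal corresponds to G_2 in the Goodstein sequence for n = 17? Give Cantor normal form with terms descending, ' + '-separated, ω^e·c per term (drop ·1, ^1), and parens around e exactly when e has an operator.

ω·5 + 5

17 —HB4→ 4^2 + 1 —bump→ 5^2 + 1 = 26 —(−1)→ 25
25 —HB5→ 5^2 —bump→ 6^2 = 36 —(−1)→ 35
35 —HB6→ 5·6 + 5 —bump→ 5·7 + 5 = 40 —(−1)→ 39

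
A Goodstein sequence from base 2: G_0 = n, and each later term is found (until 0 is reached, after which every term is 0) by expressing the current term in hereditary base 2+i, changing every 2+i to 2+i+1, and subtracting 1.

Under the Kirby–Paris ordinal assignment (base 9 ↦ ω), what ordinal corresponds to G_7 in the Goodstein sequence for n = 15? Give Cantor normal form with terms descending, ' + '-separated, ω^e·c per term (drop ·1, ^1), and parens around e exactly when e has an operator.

ω^(ω + 1) + ω^7·7 + ω^6·7 + ω^5·7 + ω^4·7 + ω^3·7 + ω^2·7 + ω·7 + 6

G_0 = 15. HB_2(15) = 2^(2 + 1) + 2^2 + 2 + 1. Bump = 112. G_1 = 111.
G_1 = 111. HB_3(111) = 3^(3 + 1) + 3^3 + 3. Bump = 1284. G_2 = 1283.
G_2 = 1283. HB_4(1283) = 4^(4 + 1) + 4^4 + 3. Bump = 18753. G_3 = 18752.
G_3 = 18752. HB_5(18752) = 5^(5 + 1) + 5^5 + 2. Bump = 326594. G_4 = 326593.
G_4 = 326593. HB_6(326593) = 6^(6 + 1) + 6^6 + 1. Bump = 6588345. G_5 = 6588344.
G_5 = 6588344. HB_7(6588344) = 7^(7 + 1) + 7^7. Bump = 150994944. G_6 = 150994943.
G_6 = 150994943. HB_8(150994943) = 8^(8 + 1) + 7·8^7 + 7·8^6 + 7·8^5 + 7·8^4 + 7·8^3 + 7·8^2 + 7·8 + 7. Bump = 3524450281. G_7 = 3524450280.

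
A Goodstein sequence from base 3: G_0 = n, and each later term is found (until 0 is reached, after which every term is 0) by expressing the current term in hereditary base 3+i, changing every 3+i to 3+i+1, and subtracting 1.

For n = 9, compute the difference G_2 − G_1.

2

(0) 9|_3 = 3^2 ↦ 4^2|_4 = 16 ⇒ 15
(1) 15|_4 = 3·4 + 3 ↦ 3·5 + 3|_5 = 18 ⇒ 17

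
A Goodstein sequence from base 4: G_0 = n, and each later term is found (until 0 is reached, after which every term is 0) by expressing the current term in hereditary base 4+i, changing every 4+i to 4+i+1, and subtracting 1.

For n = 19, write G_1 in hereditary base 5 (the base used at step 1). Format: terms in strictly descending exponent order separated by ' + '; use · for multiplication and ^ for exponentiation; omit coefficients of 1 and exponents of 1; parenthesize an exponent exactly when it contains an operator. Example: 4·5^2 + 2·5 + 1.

5^2 + 2

base 4: 19 = 4^2 + 3; at 5: 5^2 + 3 = 28; next = 27
base 5: 27 = 5^2 + 2; at 6: 6^2 + 2 = 38; next = 37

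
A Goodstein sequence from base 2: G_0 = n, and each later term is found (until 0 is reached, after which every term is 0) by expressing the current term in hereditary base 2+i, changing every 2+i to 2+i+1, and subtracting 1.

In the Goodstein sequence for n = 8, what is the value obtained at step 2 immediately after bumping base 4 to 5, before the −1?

6311

(0) 8|_2 = 2^(2 + 1) ↦ 3^(3 + 1)|_3 = 81 ⇒ 80
(1) 80|_3 = 2·3^3 + 2·3^2 + 2·3 + 2 ↦ 2·4^4 + 2·4^2 + 2·4 + 2|_4 = 554 ⇒ 553
(2) 553|_4 = 2·4^4 + 2·4^2 + 2·4 + 1 ↦ 2·5^5 + 2·5^2 + 2·5 + 1|_5 = 6311 ⇒ 6310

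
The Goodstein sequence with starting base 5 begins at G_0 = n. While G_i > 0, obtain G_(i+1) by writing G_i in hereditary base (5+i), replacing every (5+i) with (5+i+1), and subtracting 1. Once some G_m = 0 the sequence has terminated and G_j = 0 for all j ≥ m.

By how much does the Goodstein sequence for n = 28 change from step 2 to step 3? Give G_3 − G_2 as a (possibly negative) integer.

G_0 = 28. HB_5(28) = 5^2 + 3. Bump = 39. G_1 = 38.
G_1 = 38. HB_6(38) = 6^2 + 2. Bump = 51. G_2 = 50.
G_2 = 50. HB_7(50) = 7^2 + 1. Bump = 65. G_3 = 64.

14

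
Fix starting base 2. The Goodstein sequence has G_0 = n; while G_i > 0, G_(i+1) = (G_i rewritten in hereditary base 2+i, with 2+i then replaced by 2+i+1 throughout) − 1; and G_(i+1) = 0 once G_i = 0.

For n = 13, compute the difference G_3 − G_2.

14813

step 0: 13 = 2^(2 + 1) + 2^2 + 1; sub 3 for 2: 3^(3 + 1) + 3^3 + 1; = 109; G_1 = 109−1 = 108
step 1: 108 = 3^(3 + 1) + 3^3; sub 4 for 3: 4^(4 + 1) + 4^4; = 1280; G_2 = 1280−1 = 1279
step 2: 1279 = 4^(4 + 1) + 3·4^3 + 3·4^2 + 3·4 + 3; sub 5 for 4: 5^(5 + 1) + 3·5^3 + 3·5^2 + 3·5 + 3; = 16093; G_3 = 16093−1 = 16092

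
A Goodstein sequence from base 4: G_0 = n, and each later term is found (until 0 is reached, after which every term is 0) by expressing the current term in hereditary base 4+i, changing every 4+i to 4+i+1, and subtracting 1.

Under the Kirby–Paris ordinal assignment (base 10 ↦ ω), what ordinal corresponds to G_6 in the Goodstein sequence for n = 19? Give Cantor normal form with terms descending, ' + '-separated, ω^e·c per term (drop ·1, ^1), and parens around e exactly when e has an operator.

ω·7 + 5

(0) 19|_4 = 4^2 + 3 ↦ 5^2 + 3|_5 = 28 ⇒ 27
(1) 27|_5 = 5^2 + 2 ↦ 6^2 + 2|_6 = 38 ⇒ 37
(2) 37|_6 = 6^2 + 1 ↦ 7^2 + 1|_7 = 50 ⇒ 49
(3) 49|_7 = 7^2 ↦ 8^2|_8 = 64 ⇒ 63
(4) 63|_8 = 7·8 + 7 ↦ 7·9 + 7|_9 = 70 ⇒ 69
(5) 69|_9 = 7·9 + 6 ↦ 7·10 + 6|_10 = 76 ⇒ 75
(6) 75|_10 = 7·10 + 5 ↦ 7·11 + 5|_11 = 82 ⇒ 81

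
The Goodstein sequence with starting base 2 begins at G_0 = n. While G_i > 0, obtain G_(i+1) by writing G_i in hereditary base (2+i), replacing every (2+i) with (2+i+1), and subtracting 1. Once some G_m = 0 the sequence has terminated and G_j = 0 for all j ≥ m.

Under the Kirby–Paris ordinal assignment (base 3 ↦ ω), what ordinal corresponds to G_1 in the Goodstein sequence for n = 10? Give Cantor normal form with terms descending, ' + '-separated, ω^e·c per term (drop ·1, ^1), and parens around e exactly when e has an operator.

10 —HB2→ 2^(2 + 1) + 2 —bump→ 3^(3 + 1) + 3 = 84 —(−1)→ 83
83 —HB3→ 3^(3 + 1) + 2 —bump→ 4^(4 + 1) + 2 = 1026 —(−1)→ 1025

ω^(ω + 1) + 2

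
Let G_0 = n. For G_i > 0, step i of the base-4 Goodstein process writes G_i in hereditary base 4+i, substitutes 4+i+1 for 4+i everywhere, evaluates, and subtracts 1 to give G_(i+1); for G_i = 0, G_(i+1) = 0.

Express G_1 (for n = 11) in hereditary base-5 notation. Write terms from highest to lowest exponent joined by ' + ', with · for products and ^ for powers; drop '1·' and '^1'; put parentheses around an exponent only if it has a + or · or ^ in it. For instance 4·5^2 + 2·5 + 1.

base 4: 11 = 2·4 + 3; at 5: 2·5 + 3 = 13; next = 12
base 5: 12 = 2·5 + 2; at 6: 2·6 + 2 = 14; next = 13

2·5 + 2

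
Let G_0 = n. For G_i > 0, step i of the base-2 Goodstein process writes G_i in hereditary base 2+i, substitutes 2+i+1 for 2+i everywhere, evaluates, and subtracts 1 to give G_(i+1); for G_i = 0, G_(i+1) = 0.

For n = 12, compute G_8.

[0] 12 ≡ 2^(2 + 1) + 2^2 (base 2). Lift 3: 108. −1: 107.
[1] 107 ≡ 3^(3 + 1) + 2·3^2 + 2·3 + 2 (base 3). Lift 4: 1066. −1: 1065.
[2] 1065 ≡ 4^(4 + 1) + 2·4^2 + 2·4 + 1 (base 4). Lift 5: 15686. −1: 15685.
[3] 15685 ≡ 5^(5 + 1) + 2·5^2 + 2·5 (base 5). Lift 6: 280020. −1: 280019.
[4] 280019 ≡ 6^(6 + 1) + 2·6^2 + 6 + 5 (base 6). Lift 7: 5764911. −1: 5764910.
[5] 5764910 ≡ 7^(7 + 1) + 2·7^2 + 7 + 4 (base 7). Lift 8: 134217868. −1: 134217867.
[6] 134217867 ≡ 8^(8 + 1) + 2·8^2 + 8 + 3 (base 8). Lift 9: 3486784575. −1: 3486784574.
[7] 3486784574 ≡ 9^(9 + 1) + 2·9^2 + 9 + 2 (base 9). Lift 10: 100000000212. −1: 100000000211.
[8] 100000000211 ≡ 10^(10 + 1) + 2·10^2 + 10 + 1 (base 10). Lift 11: 3138428376975. −1: 3138428376974.

100000000211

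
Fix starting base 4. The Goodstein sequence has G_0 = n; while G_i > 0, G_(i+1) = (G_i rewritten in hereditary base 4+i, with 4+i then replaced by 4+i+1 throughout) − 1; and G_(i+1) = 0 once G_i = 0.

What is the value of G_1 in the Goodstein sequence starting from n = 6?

base 4: 6 = 4 + 2; at 5: 5 + 2 = 7; next = 6
base 5: 6 = 5 + 1; at 6: 6 + 1 = 7; next = 6

6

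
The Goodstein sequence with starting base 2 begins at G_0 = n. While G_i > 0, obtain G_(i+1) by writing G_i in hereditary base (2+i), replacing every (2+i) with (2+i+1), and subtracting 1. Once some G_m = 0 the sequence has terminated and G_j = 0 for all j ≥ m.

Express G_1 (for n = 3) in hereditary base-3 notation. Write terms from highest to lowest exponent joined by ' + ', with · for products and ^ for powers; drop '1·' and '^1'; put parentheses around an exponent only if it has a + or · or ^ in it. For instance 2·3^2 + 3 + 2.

3 —HB2→ 2 + 1 —bump→ 3 + 1 = 4 —(−1)→ 3
3 —HB3→ 3 —bump→ 4 = 4 —(−1)→ 3

3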